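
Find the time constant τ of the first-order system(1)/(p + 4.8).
First-order system: τ = -1/pole. Pole = -4.8. τ = -1/(-4.8) = 0.2083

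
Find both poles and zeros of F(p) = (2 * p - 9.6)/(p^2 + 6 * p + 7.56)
Set denominator = 0: p^2 + 6*p + 7.56 = (p + 1.8)(p + 4.2) = 0 → Poles: -1.8, -4.2
Set numerator = 0: 2*p - 9.6 = 0 → Zeros: 4.8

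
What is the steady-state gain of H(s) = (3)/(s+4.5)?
DC gain = H(0) = num(0)/den(0) = 3/4.5 = 0.6667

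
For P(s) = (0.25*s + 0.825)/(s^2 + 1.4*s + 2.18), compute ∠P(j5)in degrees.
Substitute s = j*5: P(j5) = -0.0176858 - 0.0602016j.
∠P(j5) = atan2(Im, Re) = atan2(-0.0602016, -0.0176858) = -106.37°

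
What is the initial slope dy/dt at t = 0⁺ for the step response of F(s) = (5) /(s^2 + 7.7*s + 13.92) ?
IVT: y'(0⁺) = lim_{s→∞} s²·Y(s) = lim_{s→∞} s·F(s).
deg(num) = 0, deg(den) = 2, relative degree = 2 ≥ 2, so s·F(s) → 0. Initial slope = 0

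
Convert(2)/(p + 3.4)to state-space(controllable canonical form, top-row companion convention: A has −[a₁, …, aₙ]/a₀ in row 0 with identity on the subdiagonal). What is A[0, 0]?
Reachable canonical form for den = p + 3.4: top row of A = -[a₁,a₂,...,aₙ]/a₀, ones on the subdiagonal, zeros elsewhere.
A = [[-3.4]].
A[0,0] = -3.4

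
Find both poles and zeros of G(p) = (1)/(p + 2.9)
Set denominator = 0: p + 2.9 = 0 → Poles: -2.9
Numerator is a nonzero constant (1) → Zeros: none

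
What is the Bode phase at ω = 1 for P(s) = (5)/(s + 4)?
Substitute s = j*1: P(j1) = 1.17647 - 0.294118j.
∠P(j1) = atan2(Im, Re) = atan2(-0.294118, 1.17647) = -14.04°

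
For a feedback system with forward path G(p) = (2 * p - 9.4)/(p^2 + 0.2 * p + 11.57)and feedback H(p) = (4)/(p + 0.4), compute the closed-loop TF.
Closed-loop T = G/(1+GH).
Numerator: G_num * H_den = 2*p^2 - 8.6*p - 3.76.
Denominator: G_den * H_den + G_num * H_num = (p^3 + 0.6*p^2 + 11.65*p + 4.628) + (8*p - 37.6) = p^3 + 0.6*p^2 + 19.65*p - 32.972.
T(p) = (2*p^2 - 8.6*p - 3.76)/(p^3 + 0.6*p^2 + 19.65*p - 32.972)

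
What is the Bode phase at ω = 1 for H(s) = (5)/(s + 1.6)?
Substitute s = j*1: H(j1) = 2.24719 - 1.40449j.
∠H(j1) = atan2(Im, Re) = atan2(-1.40449, 2.24719) = -32.01°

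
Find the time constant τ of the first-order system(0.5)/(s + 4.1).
First-order system: τ = -1/pole. Pole = -4.1. τ = -1/(-4.1) = 0.2439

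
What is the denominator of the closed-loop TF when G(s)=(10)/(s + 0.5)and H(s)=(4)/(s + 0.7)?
Characteristic poly = G_den * H_den + G_num * H_num = (s^2 + 1.2*s + 0.35) + (40) = s^2 + 1.2*s + 40.35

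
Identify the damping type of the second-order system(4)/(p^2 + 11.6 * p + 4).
Standard form: ωn²/(p²+2ζωn·p+ωn²) gives ωn=2, ζ=2.9.
Overdamped (ζ = 2.9 > 1)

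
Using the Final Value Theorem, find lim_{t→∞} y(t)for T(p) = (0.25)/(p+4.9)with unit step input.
FVT: lim_{t→∞} y(t) = lim_{p→0} p*Y(p) where Y(p) = T(p)/p.
= lim_{p→0} T(p) = T(0) = num(0)/den(0) = 0.25/4.9 = 0.05102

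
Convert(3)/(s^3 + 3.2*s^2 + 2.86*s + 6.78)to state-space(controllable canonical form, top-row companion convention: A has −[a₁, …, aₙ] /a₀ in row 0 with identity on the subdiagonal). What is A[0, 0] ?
Reachable canonical form for den = s^3 + 3.2*s^2 + 2.86*s + 6.78: top row of A = -[a₁,a₂,...,aₙ]/a₀, ones on the subdiagonal, zeros elsewhere.
A = [[-3.2, -2.86, -6.78], [1, 0, 0], [0, 1, 0]].
A[0,0] = -3.2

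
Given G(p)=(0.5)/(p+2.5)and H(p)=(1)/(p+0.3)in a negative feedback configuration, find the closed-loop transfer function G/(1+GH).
Closed-loop T = G/(1+GH).
Numerator: G_num * H_den = 0.5*p + 0.15.
Denominator: G_den * H_den + G_num * H_num = (p^2 + 2.8*p + 0.75) + (0.5) = p^2 + 2.8*p + 1.25.
T(p) = (0.5*p + 0.15)/(p^2 + 2.8*p + 1.25)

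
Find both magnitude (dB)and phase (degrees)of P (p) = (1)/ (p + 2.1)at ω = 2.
Substitute p = j*2: P(j2) = 0.249703 - 0.237812j.
|P| = 20*log₁₀(sqrt(Re²+Im²)) = -9.25 dB.
∠P = atan2(Im, Re) = -43.60°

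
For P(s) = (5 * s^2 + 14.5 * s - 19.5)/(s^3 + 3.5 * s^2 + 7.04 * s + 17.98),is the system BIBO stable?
Denominator: s^3 + 3.5*s^2 + 7.04*s + 17.98 = (s + 3.1)(s^2 + 0.4*s + 5.8). Poles: -0.2 + 2.4j, -0.2 - 2.4j, -3.1. All Re(p)<0: Yes (stable)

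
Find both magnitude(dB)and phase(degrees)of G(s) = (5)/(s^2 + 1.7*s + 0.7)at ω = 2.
Substitute s = j*2: G(j2) = -0.734967 - 0.757238j.
|G| = 20*log₁₀(sqrt(Re²+Im²)) = 0.47 dB.
∠G = atan2(Im, Re) = -134.14°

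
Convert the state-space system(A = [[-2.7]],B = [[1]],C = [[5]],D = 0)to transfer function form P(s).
P(s) = C(sI - A)⁻¹B + D.
Characteristic polynomial det(sI - A) = s + 2.7.
Numerator from C·adj(sI-A)·B + D·det(sI-A) = 5.
P(s) = (5)/(s + 2.7)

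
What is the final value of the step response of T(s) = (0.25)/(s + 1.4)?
FVT: lim_{t→∞} y(t) = lim_{s→0} s*Y(s) where Y(s) = T(s)/s.
= lim_{s→0} T(s) = T(0) = num(0)/den(0) = 0.25/1.4 = 0.1786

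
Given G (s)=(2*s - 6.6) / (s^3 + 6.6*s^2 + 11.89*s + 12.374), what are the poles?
Set denominator = 0: s^3 + 6.6*s^2 + 11.89*s + 12.374 = (s + 4.6)(s^2 + 2*s + 2.69) = 0 → Poles: -1 + 1.3j, -1 - 1.3j, -4.6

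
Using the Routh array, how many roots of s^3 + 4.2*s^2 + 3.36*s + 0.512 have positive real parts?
Routh array:
s^3: [1, 3.36]; s^2: [4.2, 0.512]; s^1: [3.2381]; s^0: [0.512]
First column: [1, 4.2, 3.2381, 0.512]. Sign changes = RHP roots = 0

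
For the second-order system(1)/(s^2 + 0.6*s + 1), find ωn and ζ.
Standard form: ωn²/(s²+2ζωn·s+ωn²).
const=1=ωn² → ωn=1, s coeff=0.6=2ζωn → ζ=0.3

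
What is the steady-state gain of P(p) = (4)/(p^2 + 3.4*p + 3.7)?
DC gain = P(0) = num(0)/den(0) = 4/3.7 = 1.081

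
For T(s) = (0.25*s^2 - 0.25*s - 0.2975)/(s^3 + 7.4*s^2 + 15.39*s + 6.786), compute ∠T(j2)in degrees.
Substitute s = j*2: T(j2) = 0.0175207 + 0.039411j.
∠T(j2) = atan2(Im, Re) = atan2(0.039411, 0.0175207) = 66.03°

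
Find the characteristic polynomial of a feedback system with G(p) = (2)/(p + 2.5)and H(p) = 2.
Characteristic poly = G_den * H_den + G_num * H_num = (p + 2.5) + (4) = p + 6.5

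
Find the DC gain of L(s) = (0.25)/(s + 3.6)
DC gain = L(0) = num(0)/den(0) = 0.25/3.6 = 0.06944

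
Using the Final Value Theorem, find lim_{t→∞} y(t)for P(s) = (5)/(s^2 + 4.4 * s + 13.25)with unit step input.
FVT: lim_{t→∞} y(t) = lim_{s→0} s*Y(s) where Y(s) = P(s)/s.
= lim_{s→0} P(s) = P(0) = num(0)/den(0) = 5/13.25 = 0.3774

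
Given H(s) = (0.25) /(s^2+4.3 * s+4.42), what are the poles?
Set denominator = 0: s^2 + 4.3*s + 4.42 = (s + 2.6)(s + 1.7) = 0 → Poles: -1.7, -2.6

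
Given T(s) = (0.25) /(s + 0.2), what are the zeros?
Numerator is a nonzero constant (0.25) → Zeros: none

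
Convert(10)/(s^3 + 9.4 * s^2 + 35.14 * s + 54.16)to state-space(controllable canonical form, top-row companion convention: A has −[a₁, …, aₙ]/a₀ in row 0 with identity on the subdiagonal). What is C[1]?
Reachable canonical form: C = numerator coefficients (right-aligned, zero-padded to length n).
num = 10, C = [[0, 0, 10]].
C[1] = 0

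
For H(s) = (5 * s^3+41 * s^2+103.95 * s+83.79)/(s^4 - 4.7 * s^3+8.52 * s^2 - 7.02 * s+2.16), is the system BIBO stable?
Denominator: s^4 - 4.7*s^3 + 8.52*s^2 - 7.02*s + 2.16 = (s - 0.8)(s - 1.5)(s^2 - 2.4*s + 1.8). Poles: 0.8, 1.2 + 0.6j, 1.2 - 0.6j, 1.5. All Re(p)<0: No (unstable)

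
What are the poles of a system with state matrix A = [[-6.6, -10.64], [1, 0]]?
Eigenvalues solve det(λI - A) = 0.
Characteristic polynomial: λ^2 + 6.6*λ + 10.64 = 0.
Factor: (λ + 2.8)(λ + 3.8) = 0.
Roots: -2.8, -3.8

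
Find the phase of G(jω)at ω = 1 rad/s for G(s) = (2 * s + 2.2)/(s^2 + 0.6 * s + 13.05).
Substitute s = j*1: G(j1) = 0.190365 + 0.156496j.
∠G(j1) = atan2(Im, Re) = atan2(0.156496, 0.190365) = 39.42°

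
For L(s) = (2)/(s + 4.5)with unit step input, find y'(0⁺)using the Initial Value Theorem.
IVT: y'(0⁺) = lim_{s→∞} s²·Y(s) = lim_{s→∞} s·L(s).
deg(num) = 0, deg(den) = 1, relative degree = 1, so s·L(s) → (leading num)/(leading den) = 2/1 = 2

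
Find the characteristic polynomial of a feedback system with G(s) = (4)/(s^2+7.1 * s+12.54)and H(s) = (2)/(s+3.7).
Characteristic poly = G_den * H_den + G_num * H_num = (s^3 + 10.8*s^2 + 38.81*s + 46.398) + (8) = s^3 + 10.8*s^2 + 38.81*s + 54.398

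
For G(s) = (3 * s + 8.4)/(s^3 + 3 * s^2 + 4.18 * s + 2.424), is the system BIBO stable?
Denominator: s^3 + 3*s^2 + 4.18*s + 2.424 = (s + 1.2)(s^2 + 1.8*s + 2.02). Poles: -0.9 + 1.1j, -0.9 - 1.1j, -1.2. All Re(p)<0: Yes (stable)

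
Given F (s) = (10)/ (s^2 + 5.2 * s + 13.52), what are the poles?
Set denominator = 0: s^2 + 5.2*s + 13.52 = 0 → Poles: -2.6 + 2.6j, -2.6 - 2.6j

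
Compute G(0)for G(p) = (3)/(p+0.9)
DC gain = G(0) = num(0)/den(0) = 3/0.9 = 3.333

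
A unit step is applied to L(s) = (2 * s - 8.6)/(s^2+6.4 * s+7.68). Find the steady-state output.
FVT: lim_{t→∞} y(t) = lim_{s→0} s*Y(s) where Y(s) = L(s)/s.
= lim_{s→0} L(s) = L(0) = num(0)/den(0) = -8.6/7.68 = -1.12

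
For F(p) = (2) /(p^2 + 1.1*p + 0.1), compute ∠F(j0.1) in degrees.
Substitute p = j*0.1: F(j0.1) = 8.91089 - 10.8911j.
∠F(j0.1) = atan2(Im, Re) = atan2(-10.8911, 8.91089) = -50.71°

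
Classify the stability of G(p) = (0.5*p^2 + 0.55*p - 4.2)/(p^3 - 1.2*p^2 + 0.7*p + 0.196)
Denominator: p^3 - 1.2*p^2 + 0.7*p + 0.196 = (p + 0.2)(p^2 - 1.4*p + 0.98). Poles: -0.2, 0.7 + 0.7j, 0.7 - 0.7j. Unstable (2 pole(s) in RHP)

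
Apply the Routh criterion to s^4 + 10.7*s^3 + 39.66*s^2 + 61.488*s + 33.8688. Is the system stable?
Routh array:
s^4: [1, 39.66, 33.8688]; s^3: [10.7, 61.488]; s^2: [33.9135, 33.8688]; s^1: [50.8021]; s^0: [33.8688]
First column: [1, 10.7, 33.9135, 50.8021, 33.8688]. Sign changes = 0.
Yes, stable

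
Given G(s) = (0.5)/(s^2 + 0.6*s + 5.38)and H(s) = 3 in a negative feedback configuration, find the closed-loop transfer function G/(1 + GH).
Closed-loop T = G/(1+GH).
Numerator: G_num * H_den = 0.5.
Denominator: G_den * H_den + G_num * H_num = (s^2 + 0.6*s + 5.38) + (1.5) = s^2 + 0.6*s + 6.88.
T(s) = (0.5)/(s^2 + 0.6*s + 6.88)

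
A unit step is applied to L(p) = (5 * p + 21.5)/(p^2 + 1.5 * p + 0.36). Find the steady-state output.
FVT: lim_{t→∞} y(t) = lim_{p→0} p*Y(p) where Y(p) = L(p)/p.
= lim_{p→0} L(p) = L(0) = num(0)/den(0) = 21.5/0.36 = 59.72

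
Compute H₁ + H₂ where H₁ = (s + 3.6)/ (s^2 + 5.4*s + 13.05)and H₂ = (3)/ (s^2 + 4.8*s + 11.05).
Parallel: H = H₁ + H₂ = (n₁·d₂ + n₂·d₁)/(d₁·d₂).
n₁·d₂ = s^3 + 8.4*s^2 + 28.33*s + 39.78. n₂·d₁ = 3*s^2 + 16.2*s + 39.15. Sum = s^3 + 11.4*s^2 + 44.53*s + 78.93. d₁·d₂ = s^4 + 10.2*s^3 + 50.02*s^2 + 122.31*s + 144.2025.
H(s) = (s^3 + 11.4*s^2 + 44.53*s + 78.93)/(s^4 + 10.2*s^3 + 50.02*s^2 + 122.31*s + 144.2025)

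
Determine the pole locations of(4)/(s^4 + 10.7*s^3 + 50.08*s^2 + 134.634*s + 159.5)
Set denominator = 0: s^4 + 10.7*s^3 + 50.08*s^2 + 134.634*s + 159.5 = (s + 4.4)(s + 2.9)(s^2 + 3.4*s + 12.5) = 0 → Poles: -1.7 + 3.1j, -1.7 - 3.1j, -2.9, -4.4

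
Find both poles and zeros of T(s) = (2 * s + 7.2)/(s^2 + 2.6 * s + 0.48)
Set denominator = 0: s^2 + 2.6*s + 0.48 = (s + 2.4)(s + 0.2) = 0 → Poles: -0.2, -2.4
Set numerator = 0: 2*s + 7.2 = 0 → Zeros: -3.6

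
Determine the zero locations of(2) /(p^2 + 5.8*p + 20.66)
Numerator is a nonzero constant (2) → Zeros: none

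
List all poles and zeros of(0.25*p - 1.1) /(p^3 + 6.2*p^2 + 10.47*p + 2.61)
Set denominator = 0: p^3 + 6.2*p^2 + 10.47*p + 2.61 = (p + 2.9)(p + 0.3)(p + 3) = 0 → Poles: -0.3, -2.9, -3
Set numerator = 0: 0.25*p - 1.1 = 0 → Zeros: 4.4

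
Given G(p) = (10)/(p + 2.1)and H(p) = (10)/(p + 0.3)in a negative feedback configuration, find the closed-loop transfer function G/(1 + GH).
Closed-loop T = G/(1+GH).
Numerator: G_num * H_den = 10*p + 3.
Denominator: G_den * H_den + G_num * H_num = (p^2 + 2.4*p + 0.63) + (100) = p^2 + 2.4*p + 100.63.
T(p) = (10*p + 3)/(p^2 + 2.4*p + 100.63)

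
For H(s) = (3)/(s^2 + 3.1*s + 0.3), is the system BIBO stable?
Denominator: s^2 + 3.1*s + 0.3 = (s + 3)(s + 0.1). Poles: -0.1, -3. All Re(p)<0: Yes (stable)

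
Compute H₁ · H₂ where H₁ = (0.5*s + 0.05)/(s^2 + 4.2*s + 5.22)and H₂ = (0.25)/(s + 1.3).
Series: H = H₁ · H₂ = (n₁·n₂)/(d₁·d₂).
Num: n₁·n₂ = 0.125*s + 0.0125. Den: d₁·d₂ = s^3 + 5.5*s^2 + 10.68*s + 6.786.
H(s) = (0.125*s + 0.0125)/(s^3 + 5.5*s^2 + 10.68*s + 6.786)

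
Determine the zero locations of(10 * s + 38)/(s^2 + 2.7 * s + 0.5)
Set numerator = 0: 10*s + 38 = 0 → Zeros: -3.8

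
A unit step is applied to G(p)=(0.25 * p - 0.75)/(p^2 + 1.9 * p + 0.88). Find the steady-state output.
FVT: lim_{t→∞} y(t) = lim_{p→0} p*Y(p) where Y(p) = G(p)/p.
= lim_{p→0} G(p) = G(0) = num(0)/den(0) = -0.75/0.88 = -0.8523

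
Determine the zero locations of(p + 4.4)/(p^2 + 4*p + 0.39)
Set numerator = 0: p + 4.4 = 0 → Zeros: -4.4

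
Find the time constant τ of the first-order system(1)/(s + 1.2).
First-order system: τ = -1/pole. Pole = -1.2. τ = -1/(-1.2) = 0.8333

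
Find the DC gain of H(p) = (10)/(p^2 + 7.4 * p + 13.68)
DC gain = H(0) = num(0)/den(0) = 10/13.68 = 0.731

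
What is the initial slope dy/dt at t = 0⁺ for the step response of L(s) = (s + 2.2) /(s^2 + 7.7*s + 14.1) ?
IVT: y'(0⁺) = lim_{s→∞} s²·Y(s) = lim_{s→∞} s·L(s).
deg(num) = 1, deg(den) = 2, relative degree = 1, so s·L(s) → (leading num)/(leading den) = 1/1 = 1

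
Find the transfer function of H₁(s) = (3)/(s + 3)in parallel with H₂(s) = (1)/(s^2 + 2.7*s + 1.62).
Parallel: H = H₁ + H₂ = (n₁·d₂ + n₂·d₁)/(d₁·d₂).
n₁·d₂ = 3*s^2 + 8.1*s + 4.86. n₂·d₁ = s + 3. Sum = 3*s^2 + 9.1*s + 7.86. d₁·d₂ = s^3 + 5.7*s^2 + 9.72*s + 4.86.
H(s) = (3*s^2 + 9.1*s + 7.86)/(s^3 + 5.7*s^2 + 9.72*s + 4.86)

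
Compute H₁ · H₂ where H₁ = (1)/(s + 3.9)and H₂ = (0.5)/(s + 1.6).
Series: H = H₁ · H₂ = (n₁·n₂)/(d₁·d₂).
Num: n₁·n₂ = 0.5. Den: d₁·d₂ = s^2 + 5.5*s + 6.24.
H(s) = (0.5)/(s^2 + 5.5*s + 6.24)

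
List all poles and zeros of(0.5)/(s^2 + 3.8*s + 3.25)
Set denominator = 0: s^2 + 3.8*s + 3.25 = (s + 1.3)(s + 2.5) = 0 → Poles: -1.3, -2.5
Numerator is a nonzero constant (0.5) → Zeros: none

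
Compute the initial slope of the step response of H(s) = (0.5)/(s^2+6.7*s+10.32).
IVT: y'(0⁺) = lim_{s→∞} s²·Y(s) = lim_{s→∞} s·H(s).
deg(num) = 0, deg(den) = 2, relative degree = 2 ≥ 2, so s·H(s) → 0. Initial slope = 0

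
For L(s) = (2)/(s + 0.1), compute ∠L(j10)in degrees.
Substitute s = j*10: L(j10) = 0.0019998 - 0.19998j.
∠L(j10) = atan2(Im, Re) = atan2(-0.19998, 0.0019998) = -89.43°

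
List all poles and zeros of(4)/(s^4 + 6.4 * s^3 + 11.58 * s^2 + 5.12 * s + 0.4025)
Set denominator = 0: s^4 + 6.4*s^3 + 11.58*s^2 + 5.12*s + 0.4025 = (s + 0.5)(s + 0.1)(s + 3.5)(s + 2.3) = 0 → Poles: -0.1, -0.5, -2.3, -3.5
Numerator is a nonzero constant (4) → Zeros: none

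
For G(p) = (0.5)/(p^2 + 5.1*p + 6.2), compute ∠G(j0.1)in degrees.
Substitute p = j*0.1: G(j0.1) = 0.0802308 - 0.00661029j.
∠G(j0.1) = atan2(Im, Re) = atan2(-0.00661029, 0.0802308) = -4.71°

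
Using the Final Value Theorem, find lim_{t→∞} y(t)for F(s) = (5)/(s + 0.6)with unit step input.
FVT: lim_{t→∞} y(t) = lim_{s→0} s*Y(s) where Y(s) = F(s)/s.
= lim_{s→0} F(s) = F(0) = num(0)/den(0) = 5/0.6 = 8.333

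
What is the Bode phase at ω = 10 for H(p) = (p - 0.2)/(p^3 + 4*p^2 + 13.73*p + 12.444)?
Substitute p = j*10: H(j10) = -0.00955837 - 0.00452579j.
∠H(j10) = atan2(Im, Re) = atan2(-0.00452579, -0.00955837) = -154.66°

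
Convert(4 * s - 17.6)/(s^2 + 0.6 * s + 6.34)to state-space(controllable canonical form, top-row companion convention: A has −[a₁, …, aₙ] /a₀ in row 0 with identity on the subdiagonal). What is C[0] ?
Reachable canonical form: C = numerator coefficients (right-aligned, zero-padded to length n).
num = 4*s - 17.6, C = [[4, -17.6]].
C[0] = 4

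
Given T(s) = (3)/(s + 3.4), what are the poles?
Set denominator = 0: s + 3.4 = 0 → Poles: -3.4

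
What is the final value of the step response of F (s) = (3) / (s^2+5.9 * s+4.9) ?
FVT: lim_{t→∞} y(t) = lim_{s→0} s*Y(s) where Y(s) = F(s)/s.
= lim_{s→0} F(s) = F(0) = num(0)/den(0) = 3/4.9 = 0.6122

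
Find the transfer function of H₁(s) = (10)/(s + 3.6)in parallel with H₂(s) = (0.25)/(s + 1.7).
Parallel: H = H₁ + H₂ = (n₁·d₂ + n₂·d₁)/(d₁·d₂).
n₁·d₂ = 10*s + 17. n₂·d₁ = 0.25*s + 0.9. Sum = 10.25*s + 17.9. d₁·d₂ = s^2 + 5.3*s + 6.12.
H(s) = (10.25*s + 17.9)/(s^2 + 5.3*s + 6.12)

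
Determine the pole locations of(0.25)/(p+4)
Set denominator = 0: p + 4 = 0 → Poles: -4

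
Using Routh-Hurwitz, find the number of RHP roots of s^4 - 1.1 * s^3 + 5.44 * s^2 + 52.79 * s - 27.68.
Routh array:
s^4: [1, 5.44, -27.68]; s^3: [-1.1, 52.79]; s^2: [53.4309, -27.68]; s^1: [52.2201]; s^0: [-27.68]
First column: [1, -1.1, 53.4309, 52.2201, -27.68]. Sign changes = RHP roots = 3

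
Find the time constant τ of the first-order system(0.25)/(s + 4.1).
First-order system: τ = -1/pole. Pole = -4.1. τ = -1/(-4.1) = 0.2439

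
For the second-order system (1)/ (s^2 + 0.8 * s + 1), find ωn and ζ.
Standard form: ωn²/(s²+2ζωn·s+ωn²).
const=1=ωn² → ωn=1, s coeff=0.8=2ζωn → ζ=0.4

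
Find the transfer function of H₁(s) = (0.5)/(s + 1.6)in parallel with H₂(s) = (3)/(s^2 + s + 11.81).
Parallel: H = H₁ + H₂ = (n₁·d₂ + n₂·d₁)/(d₁·d₂).
n₁·d₂ = 0.5*s^2 + 0.5*s + 5.905. n₂·d₁ = 3*s + 4.8. Sum = 0.5*s^2 + 3.5*s + 10.705. d₁·d₂ = s^3 + 2.6*s^2 + 13.41*s + 18.896.
H(s) = (0.5*s^2 + 3.5*s + 10.705)/(s^3 + 2.6*s^2 + 13.41*s + 18.896)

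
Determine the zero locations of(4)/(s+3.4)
Numerator is a nonzero constant (4) → Zeros: none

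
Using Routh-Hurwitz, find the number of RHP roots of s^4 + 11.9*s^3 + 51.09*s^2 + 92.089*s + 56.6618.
Routh array:
s^4: [1, 51.09, 56.6618]; s^3: [11.9, 92.089]; s^2: [43.3514, 56.6618]; s^1: [76.5353]; s^0: [56.6618]
First column: [1, 11.9, 43.3514, 76.5353, 56.6618]. Sign changes = RHP roots = 0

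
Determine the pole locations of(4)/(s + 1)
Set denominator = 0: s + 1 = 0 → Poles: -1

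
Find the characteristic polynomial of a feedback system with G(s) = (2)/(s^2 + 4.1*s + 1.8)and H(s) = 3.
Characteristic poly = G_den * H_den + G_num * H_num = (s^2 + 4.1*s + 1.8) + (6) = s^2 + 4.1*s + 7.8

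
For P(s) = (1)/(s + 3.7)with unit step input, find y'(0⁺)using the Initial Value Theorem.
IVT: y'(0⁺) = lim_{s→∞} s²·Y(s) = lim_{s→∞} s·P(s).
deg(num) = 0, deg(den) = 1, relative degree = 1, so s·P(s) → (leading num)/(leading den) = 1/1 = 1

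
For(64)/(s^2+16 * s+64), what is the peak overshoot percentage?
Standard form: ωn²/(s²+2ζωn·s+ωn²) → ωn = 8, ζ = 1.
ζ ≥ 1, so the response is non-oscillatory: peak overshoot = 0%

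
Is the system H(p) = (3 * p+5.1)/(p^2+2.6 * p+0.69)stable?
Denominator: p^2 + 2.6*p + 0.69 = (p + 0.3)(p + 2.3). Poles: -0.3, -2.3. All Re(p)<0: Yes (stable)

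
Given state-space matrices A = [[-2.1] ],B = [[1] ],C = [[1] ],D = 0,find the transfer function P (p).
P(p) = C(pI - A)⁻¹B + D.
Characteristic polynomial det(pI - A) = p + 2.1.
Numerator from C·adj(pI-A)·B + D·det(pI-A) = 1.
P(p) = (1)/(p + 2.1)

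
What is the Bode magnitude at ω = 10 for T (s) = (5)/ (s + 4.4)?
Substitute s = j*10: T(j10) = 0.184316 - 0.418901j.
|T(j10)| = sqrt(Re² + Im²) = 0.4577.
20*log₁₀(0.4577) = -6.79 dB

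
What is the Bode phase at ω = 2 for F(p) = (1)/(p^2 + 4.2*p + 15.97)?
Substitute p = j*2: F(j2) = 0.0559762 - 0.0392815j.
∠F(j2) = atan2(Im, Re) = atan2(-0.0392815, 0.0559762) = -35.06°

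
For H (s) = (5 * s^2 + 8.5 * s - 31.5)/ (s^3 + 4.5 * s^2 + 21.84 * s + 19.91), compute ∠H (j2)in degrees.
Substitute s = j*2: H(j2) = 0.39805 + 1.46469j.
∠H(j2) = atan2(Im, Re) = atan2(1.46469, 0.39805) = 74.80°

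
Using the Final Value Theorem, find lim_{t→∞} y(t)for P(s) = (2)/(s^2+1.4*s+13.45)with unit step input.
FVT: lim_{t→∞} y(t) = lim_{s→0} s*Y(s) where Y(s) = P(s)/s.
= lim_{s→0} P(s) = P(0) = num(0)/den(0) = 2/13.45 = 0.1487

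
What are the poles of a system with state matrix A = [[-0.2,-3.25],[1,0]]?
Eigenvalues solve det(λI - A) = 0.
Characteristic polynomial: λ^2 + 0.2*λ + 3.25 = 0.
Roots: -0.1 + 1.8j, -0.1 - 1.8j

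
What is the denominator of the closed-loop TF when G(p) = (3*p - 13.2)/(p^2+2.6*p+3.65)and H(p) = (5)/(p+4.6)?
Characteristic poly = G_den * H_den + G_num * H_num = (p^3 + 7.2*p^2 + 15.61*p + 16.79) + (15*p - 66) = p^3 + 7.2*p^2 + 30.61*p - 49.21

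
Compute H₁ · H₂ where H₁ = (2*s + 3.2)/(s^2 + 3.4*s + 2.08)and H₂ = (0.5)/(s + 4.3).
Series: H = H₁ · H₂ = (n₁·n₂)/(d₁·d₂).
Num: n₁·n₂ = s + 1.6. Den: d₁·d₂ = s^3 + 7.7*s^2 + 16.7*s + 8.944.
H(s) = (s + 1.6)/(s^3 + 7.7*s^2 + 16.7*s + 8.944)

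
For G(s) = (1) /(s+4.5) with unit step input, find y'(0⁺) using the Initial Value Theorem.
IVT: y'(0⁺) = lim_{s→∞} s²·Y(s) = lim_{s→∞} s·G(s).
deg(num) = 0, deg(den) = 1, relative degree = 1, so s·G(s) → (leading num)/(leading den) = 1/1 = 1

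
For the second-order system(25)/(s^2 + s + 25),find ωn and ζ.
Standard form: ωn²/(s²+2ζωn·s+ωn²).
const=25=ωn² → ωn=5, s coeff=1=2ζωn → ζ=0.1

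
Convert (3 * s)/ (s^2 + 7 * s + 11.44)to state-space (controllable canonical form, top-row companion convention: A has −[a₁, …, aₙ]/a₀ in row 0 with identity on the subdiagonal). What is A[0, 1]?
Reachable canonical form for den = s^2 + 7*s + 11.44: top row of A = -[a₁,a₂,...,aₙ]/a₀, ones on the subdiagonal, zeros elsewhere.
A = [[-7, -11.44], [1, 0]].
A[0,1] = -11.44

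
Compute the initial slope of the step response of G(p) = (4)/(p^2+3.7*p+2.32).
IVT: y'(0⁺) = lim_{p→∞} p²·Y(p) = lim_{p→∞} p·G(p).
deg(num) = 0, deg(den) = 2, relative degree = 2 ≥ 2, so p·G(p) → 0. Initial slope = 0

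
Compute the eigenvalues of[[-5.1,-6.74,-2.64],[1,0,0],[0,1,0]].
Eigenvalues solve det(λI - A) = 0.
Characteristic polynomial: λ^3 + 5.1*λ^2 + 6.74*λ + 2.64 = 0.
Factor: (λ + 0.8)(λ + 3.3)(λ + 1) = 0.
Roots: -0.8, -1, -3.3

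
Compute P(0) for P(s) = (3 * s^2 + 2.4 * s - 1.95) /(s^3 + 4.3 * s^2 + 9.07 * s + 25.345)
DC gain = P(0) = num(0)/den(0) = -1.95/25.345 = -0.07694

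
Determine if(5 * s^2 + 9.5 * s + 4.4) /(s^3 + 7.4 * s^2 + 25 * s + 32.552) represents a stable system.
Denominator: s^3 + 7.4*s^2 + 25*s + 32.552 = (s + 2.6)(s^2 + 4.8*s + 12.52). Poles: -2.4 + 2.6j, -2.4 - 2.6j, -2.6. All Re(p)<0: Yes (stable)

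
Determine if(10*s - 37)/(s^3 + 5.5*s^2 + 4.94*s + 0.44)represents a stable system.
Denominator: s^3 + 5.5*s^2 + 4.94*s + 0.44 = (s + 1)(s + 0.1)(s + 4.4). Poles: -0.1, -1, -4.4. All Re(p)<0: Yes (stable)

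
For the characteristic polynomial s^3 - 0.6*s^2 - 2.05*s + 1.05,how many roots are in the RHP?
s^3 - 0.6*s^2 - 2.05*s + 1.05 = (s - 1.5)(s + 1.4)(s - 0.5). Poles: -1.4, 0.5, 1.5. RHP poles (Re>0): 2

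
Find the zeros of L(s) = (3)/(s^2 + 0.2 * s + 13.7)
Numerator is a nonzero constant (3) → Zeros: none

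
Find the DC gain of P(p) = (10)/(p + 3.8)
DC gain = P(0) = num(0)/den(0) = 10/3.8 = 2.632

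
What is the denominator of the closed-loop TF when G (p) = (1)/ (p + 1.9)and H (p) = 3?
Characteristic poly = G_den * H_den + G_num * H_num = (p + 1.9) + (3) = p + 4.9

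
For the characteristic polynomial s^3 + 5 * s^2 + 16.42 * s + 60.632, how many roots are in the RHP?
s^3 + 5*s^2 + 16.42*s + 60.632 = (s + 4.4)(s^2 + 0.6*s + 13.78). Poles: -0.3 + 3.7j, -0.3 - 3.7j, -4.4. RHP poles (Re>0): 0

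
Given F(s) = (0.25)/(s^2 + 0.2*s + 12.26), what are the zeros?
Numerator is a nonzero constant (0.25) → Zeros: none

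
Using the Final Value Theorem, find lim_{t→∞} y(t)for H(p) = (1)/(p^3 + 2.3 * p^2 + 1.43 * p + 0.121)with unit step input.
FVT: lim_{t→∞} y(t) = lim_{p→0} p*Y(p) where Y(p) = H(p)/p.
= lim_{p→0} H(p) = H(0) = num(0)/den(0) = 1/0.121 = 8.264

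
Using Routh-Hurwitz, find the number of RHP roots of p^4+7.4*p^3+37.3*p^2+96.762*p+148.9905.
Routh array:
p^4: [1, 37.3, 148.9905]; p^3: [7.4, 96.762]; p^2: [24.2241, 148.9905]; p^1: [51.2482]; p^0: [148.9905]
First column: [1, 7.4, 24.2241, 51.2482, 148.9905]. Sign changes = RHP roots = 0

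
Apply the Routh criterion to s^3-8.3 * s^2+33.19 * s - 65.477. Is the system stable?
Routh array:
s^3: [1, 33.19]; s^2: [-8.3, -65.477]; s^1: [25.3012]; s^0: [-65.477]
First column: [1, -8.3, 25.3012, -65.477]. Sign changes = 3.
No, unstable (3 RHP root(s))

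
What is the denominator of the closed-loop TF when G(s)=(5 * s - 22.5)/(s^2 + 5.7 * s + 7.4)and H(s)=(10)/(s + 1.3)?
Characteristic poly = G_den * H_den + G_num * H_num = (s^3 + 7*s^2 + 14.81*s + 9.62) + (50*s - 225) = s^3 + 7*s^2 + 64.81*s - 215.38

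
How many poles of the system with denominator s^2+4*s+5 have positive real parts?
Poles: -2 + 1j, -2 - 1j. RHP poles (Re>0): 0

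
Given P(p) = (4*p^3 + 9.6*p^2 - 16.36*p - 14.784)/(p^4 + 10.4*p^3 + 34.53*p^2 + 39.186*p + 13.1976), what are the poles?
Set denominator = 0: p^4 + 10.4*p^3 + 34.53*p^2 + 39.186*p + 13.1976 = (p + 3.9)(p + 0.6)(p + 1.2)(p + 4.7) = 0 → Poles: -0.6, -1.2, -3.9, -4.7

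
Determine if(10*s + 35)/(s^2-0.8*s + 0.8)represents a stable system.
Denominator: s^2 - 0.8*s + 0.8. Poles: 0.4 + 0.8j, 0.4 - 0.8j. All Re(p)<0: No (unstable)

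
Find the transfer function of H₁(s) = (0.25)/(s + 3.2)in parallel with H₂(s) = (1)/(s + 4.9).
Parallel: H = H₁ + H₂ = (n₁·d₂ + n₂·d₁)/(d₁·d₂).
n₁·d₂ = 0.25*s + 1.225. n₂·d₁ = s + 3.2. Sum = 1.25*s + 4.425. d₁·d₂ = s^2 + 8.1*s + 15.68.
H(s) = (1.25*s + 4.425)/(s^2 + 8.1*s + 15.68)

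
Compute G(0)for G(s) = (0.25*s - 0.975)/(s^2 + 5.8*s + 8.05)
DC gain = G(0) = num(0)/den(0) = -0.975/8.05 = -0.1211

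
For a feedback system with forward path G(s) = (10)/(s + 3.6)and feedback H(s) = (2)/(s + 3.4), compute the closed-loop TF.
Closed-loop T = G/(1+GH).
Numerator: G_num * H_den = 10*s + 34.
Denominator: G_den * H_den + G_num * H_num = (s^2 + 7*s + 12.24) + (20) = s^2 + 7*s + 32.24.
T(s) = (10*s + 34)/(s^2 + 7*s + 32.24)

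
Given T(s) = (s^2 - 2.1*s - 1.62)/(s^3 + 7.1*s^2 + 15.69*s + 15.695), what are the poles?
Set denominator = 0: s^3 + 7.1*s^2 + 15.69*s + 15.695 = (s + 4.3)(s^2 + 2.8*s + 3.65) = 0 → Poles: -1.4 + 1.3j, -1.4 - 1.3j, -4.3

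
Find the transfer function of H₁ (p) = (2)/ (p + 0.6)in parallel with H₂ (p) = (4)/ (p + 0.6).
Parallel: H = H₁ + H₂ = (n₁·d₂ + n₂·d₁)/(d₁·d₂).
n₁·d₂ = 2*p + 1.2. n₂·d₁ = 4*p + 2.4. Sum = 6*p + 3.6. d₁·d₂ = p^2 + 1.2*p + 0.36.
H(p) = (6*p + 3.6)/(p^2 + 1.2*p + 0.36)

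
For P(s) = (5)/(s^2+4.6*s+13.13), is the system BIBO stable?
Denominator: s^2 + 4.6*s + 13.13. Poles: -2.3 + 2.8j, -2.3 - 2.8j. All Re(p)<0: Yes (stable)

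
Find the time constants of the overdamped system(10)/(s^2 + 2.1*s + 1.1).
Overdamped: real poles at -1, -1.1. τ = -1/pole → τ₁ = 1, τ₂ = 0.9091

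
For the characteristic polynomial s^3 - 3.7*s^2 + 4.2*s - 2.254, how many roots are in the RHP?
s^3 - 3.7*s^2 + 4.2*s - 2.254 = (s - 2.3)(s^2 - 1.4*s + 0.98). Poles: 0.7 + 0.7j, 0.7 - 0.7j, 2.3. RHP poles (Re>0): 3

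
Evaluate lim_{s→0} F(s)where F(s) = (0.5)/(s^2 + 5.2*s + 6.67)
DC gain = F(0) = num(0)/den(0) = 0.5/6.67 = 0.07496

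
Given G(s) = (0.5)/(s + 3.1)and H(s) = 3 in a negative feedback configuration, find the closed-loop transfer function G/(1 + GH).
Closed-loop T = G/(1+GH).
Numerator: G_num * H_den = 0.5.
Denominator: G_den * H_den + G_num * H_num = (s + 3.1) + (1.5) = s + 4.6.
T(s) = (0.5)/(s + 4.6)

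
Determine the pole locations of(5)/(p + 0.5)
Set denominator = 0: p + 0.5 = 0 → Poles: -0.5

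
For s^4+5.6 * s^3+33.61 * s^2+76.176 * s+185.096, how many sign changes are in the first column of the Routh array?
Routh array:
s^4: [1, 33.61, 185.096]; s^3: [5.6, 76.176]; s^2: [20.0071, 185.096]; s^1: [24.3676]; s^0: [185.096]
First column: [1, 5.6, 20.0071, 24.3676, 185.096]. Sign changes = 0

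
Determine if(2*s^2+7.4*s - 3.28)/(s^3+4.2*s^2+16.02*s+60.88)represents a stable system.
Denominator: s^3 + 4.2*s^2 + 16.02*s + 60.88 = (s + 4)(s^2 + 0.2*s + 15.22). Poles: -0.1 + 3.9j, -0.1 - 3.9j, -4. All Re(p)<0: Yes (stable)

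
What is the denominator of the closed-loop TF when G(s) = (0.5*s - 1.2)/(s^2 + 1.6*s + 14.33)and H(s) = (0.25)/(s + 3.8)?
Characteristic poly = G_den * H_den + G_num * H_num = (s^3 + 5.4*s^2 + 20.41*s + 54.454) + (0.125*s - 0.3) = s^3 + 5.4*s^2 + 20.535*s + 54.154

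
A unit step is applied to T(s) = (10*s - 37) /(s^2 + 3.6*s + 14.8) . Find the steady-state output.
FVT: lim_{t→∞} y(t) = lim_{s→0} s*Y(s) where Y(s) = T(s)/s.
= lim_{s→0} T(s) = T(0) = num(0)/den(0) = -37/14.8 = -2.5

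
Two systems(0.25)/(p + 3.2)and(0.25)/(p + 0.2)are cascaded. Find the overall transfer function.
Series: H = H₁ · H₂ = (n₁·n₂)/(d₁·d₂).
Num: n₁·n₂ = 0.0625. Den: d₁·d₂ = p^2 + 3.4*p + 0.64.
H(p) = (0.0625)/(p^2 + 3.4*p + 0.64)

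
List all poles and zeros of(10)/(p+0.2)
Set denominator = 0: p + 0.2 = 0 → Poles: -0.2
Numerator is a nonzero constant (10) → Zeros: none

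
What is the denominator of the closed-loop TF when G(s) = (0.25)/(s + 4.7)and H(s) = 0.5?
Characteristic poly = G_den * H_den + G_num * H_num = (s + 4.7) + (0.125) = s + 4.825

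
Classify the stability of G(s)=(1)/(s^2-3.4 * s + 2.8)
Denominator: s^2 - 3.4*s + 2.8 = (s - 2)(s - 1.4). Poles: 1.4, 2. Unstable (2 pole(s) in RHP)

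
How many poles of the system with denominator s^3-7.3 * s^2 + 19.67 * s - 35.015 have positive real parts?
s^3 - 7.3*s^2 + 19.67*s - 35.015 = (s - 4.7)(s^2 - 2.6*s + 7.45). Poles: 1.3 + 2.4j, 1.3 - 2.4j, 4.7. RHP poles (Re>0): 3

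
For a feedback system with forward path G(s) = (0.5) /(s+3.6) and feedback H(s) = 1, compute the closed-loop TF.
Closed-loop T = G/(1+GH).
Numerator: G_num * H_den = 0.5.
Denominator: G_den * H_den + G_num * H_num = (s + 3.6) + (0.5) = s + 4.1.
T(s) = (0.5)/(s + 4.1)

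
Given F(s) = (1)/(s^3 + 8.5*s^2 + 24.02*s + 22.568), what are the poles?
Set denominator = 0: s^3 + 8.5*s^2 + 24.02*s + 22.568 = (s + 3.1)(s + 2.6)(s + 2.8) = 0 → Poles: -2.6, -2.8, -3.1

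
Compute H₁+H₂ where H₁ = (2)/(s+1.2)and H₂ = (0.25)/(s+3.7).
Parallel: H = H₁ + H₂ = (n₁·d₂ + n₂·d₁)/(d₁·d₂).
n₁·d₂ = 2*s + 7.4. n₂·d₁ = 0.25*s + 0.3. Sum = 2.25*s + 7.7. d₁·d₂ = s^2 + 4.9*s + 4.44.
H(s) = (2.25*s + 7.7)/(s^2 + 4.9*s + 4.44)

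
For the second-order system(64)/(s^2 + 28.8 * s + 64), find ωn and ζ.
Standard form: ωn²/(s²+2ζωn·s+ωn²).
const=64=ωn² → ωn=8, s coeff=28.8=2ζωn → ζ=1.8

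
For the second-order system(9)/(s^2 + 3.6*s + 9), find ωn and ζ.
Standard form: ωn²/(s²+2ζωn·s+ωn²).
const=9=ωn² → ωn=3, s coeff=3.6=2ζωn → ζ=0.6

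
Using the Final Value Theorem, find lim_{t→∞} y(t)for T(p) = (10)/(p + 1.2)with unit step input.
FVT: lim_{t→∞} y(t) = lim_{p→0} p*Y(p) where Y(p) = T(p)/p.
= lim_{p→0} T(p) = T(0) = num(0)/den(0) = 10/1.2 = 8.333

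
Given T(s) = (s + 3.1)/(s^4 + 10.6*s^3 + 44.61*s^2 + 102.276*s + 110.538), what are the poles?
Set denominator = 0: s^4 + 10.6*s^3 + 44.61*s^2 + 102.276*s + 110.538 = (s + 4.6)(s + 3)(s^2 + 3*s + 8.01) = 0 → Poles: -1.5 + 2.4j, -1.5 - 2.4j, -3, -4.6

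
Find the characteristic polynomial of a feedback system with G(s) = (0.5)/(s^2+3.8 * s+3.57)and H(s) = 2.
Characteristic poly = G_den * H_den + G_num * H_num = (s^2 + 3.8*s + 3.57) + (1) = s^2 + 3.8*s + 4.57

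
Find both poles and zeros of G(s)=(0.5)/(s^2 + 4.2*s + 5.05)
Set denominator = 0: s^2 + 4.2*s + 5.05 = 0 → Poles: -2.1 + 0.8j, -2.1 - 0.8j
Numerator is a nonzero constant (0.5) → Zeros: none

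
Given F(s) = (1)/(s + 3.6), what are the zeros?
Numerator is a nonzero constant (1) → Zeros: none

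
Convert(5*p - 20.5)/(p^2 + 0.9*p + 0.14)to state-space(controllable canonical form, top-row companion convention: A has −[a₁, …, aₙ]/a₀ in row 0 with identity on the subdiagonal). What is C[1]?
Reachable canonical form: C = numerator coefficients (right-aligned, zero-padded to length n).
num = 5*p - 20.5, C = [[5, -20.5]].
C[1] = -20.5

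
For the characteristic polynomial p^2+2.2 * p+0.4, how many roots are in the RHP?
p^2 + 2.2*p + 0.4 = (p + 2)(p + 0.2). Poles: -0.2, -2. RHP poles (Re>0): 0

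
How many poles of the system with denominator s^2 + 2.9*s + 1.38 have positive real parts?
s^2 + 2.9*s + 1.38 = (s + 2.3)(s + 0.6). Poles: -0.6, -2.3. RHP poles (Re>0): 0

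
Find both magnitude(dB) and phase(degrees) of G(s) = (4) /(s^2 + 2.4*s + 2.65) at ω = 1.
Substitute s = j*1: G(j1) = 0.778073 - 1.13174j.
|G| = 20*log₁₀(sqrt(Re²+Im²)) = 2.76 dB.
∠G = atan2(Im, Re) = -55.49°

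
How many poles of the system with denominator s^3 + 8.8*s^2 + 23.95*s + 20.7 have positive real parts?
s^3 + 8.8*s^2 + 23.95*s + 20.7 = (s + 2)(s + 2.3)(s + 4.5). Poles: -2, -2.3, -4.5. RHP poles (Re>0): 0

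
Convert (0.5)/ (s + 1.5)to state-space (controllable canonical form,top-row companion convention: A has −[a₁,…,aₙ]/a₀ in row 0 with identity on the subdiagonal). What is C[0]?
Reachable canonical form: C = numerator coefficients (right-aligned, zero-padded to length n).
num = 0.5, C = [[0.5]].
C[0] = 0.5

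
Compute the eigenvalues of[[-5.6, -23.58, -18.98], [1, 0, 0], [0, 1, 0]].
Eigenvalues solve det(λI - A) = 0.
Characteristic polynomial: λ^3 + 5.6*λ^2 + 23.58*λ + 18.98 = 0.
Factor: (λ + 1)(λ^2 + 4.6*λ + 18.98) = 0.
Roots: -1, -2.3 + 3.7j, -2.3 - 3.7j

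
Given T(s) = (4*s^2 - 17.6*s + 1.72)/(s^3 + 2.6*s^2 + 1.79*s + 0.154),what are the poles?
Set denominator = 0: s^3 + 2.6*s^2 + 1.79*s + 0.154 = (s + 0.1)(s + 1.1)(s + 1.4) = 0 → Poles: -0.1, -1.1, -1.4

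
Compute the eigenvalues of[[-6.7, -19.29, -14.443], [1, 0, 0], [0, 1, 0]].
Eigenvalues solve det(λI - A) = 0.
Characteristic polynomial: λ^3 + 6.7*λ^2 + 19.29*λ + 14.443 = 0.
Factor: (λ + 1.1)(λ^2 + 5.6*λ + 13.13) = 0.
Roots: -1.1, -2.8 + 2.3j, -2.8 - 2.3j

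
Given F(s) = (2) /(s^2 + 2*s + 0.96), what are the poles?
Set denominator = 0: s^2 + 2*s + 0.96 = (s + 0.8)(s + 1.2) = 0 → Poles: -0.8, -1.2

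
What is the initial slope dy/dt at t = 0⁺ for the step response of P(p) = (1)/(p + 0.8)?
IVT: y'(0⁺) = lim_{p→∞} p²·Y(p) = lim_{p→∞} p·P(p).
deg(num) = 0, deg(den) = 1, relative degree = 1, so p·P(p) → (leading num)/(leading den) = 1/1 = 1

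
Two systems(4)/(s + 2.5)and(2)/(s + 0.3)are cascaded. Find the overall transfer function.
Series: H = H₁ · H₂ = (n₁·n₂)/(d₁·d₂).
Num: n₁·n₂ = 8. Den: d₁·d₂ = s^2 + 2.8*s + 0.75.
H(s) = (8)/(s^2 + 2.8*s + 0.75)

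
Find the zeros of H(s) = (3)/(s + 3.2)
Numerator is a nonzero constant (3) → Zeros: none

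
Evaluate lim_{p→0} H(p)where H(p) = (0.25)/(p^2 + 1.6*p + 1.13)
DC gain = H(0) = num(0)/den(0) = 0.25/1.13 = 0.2212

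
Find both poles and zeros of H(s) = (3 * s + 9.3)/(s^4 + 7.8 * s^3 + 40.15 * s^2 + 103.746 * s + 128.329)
Set denominator = 0: s^4 + 7.8*s^3 + 40.15*s^2 + 103.746*s + 128.329 = (s^2 + 3.4*s + 18.1)(s^2 + 4.4*s + 7.09) = 0 → Poles: -1.7 + 3.9j, -1.7 - 3.9j, -2.2 + 1.5j, -2.2 - 1.5j
Set numerator = 0: 3*s + 9.3 = 0 → Zeros: -3.1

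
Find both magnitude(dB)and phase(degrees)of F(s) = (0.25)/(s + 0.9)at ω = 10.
Substitute s = j*10: F(j10) = 0.00223192 - 0.0247991j.
|F| = 20*log₁₀(sqrt(Re²+Im²)) = -32.08 dB.
∠F = atan2(Im, Re) = -84.86°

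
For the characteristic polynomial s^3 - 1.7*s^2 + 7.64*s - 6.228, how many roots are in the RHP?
s^3 - 1.7*s^2 + 7.64*s - 6.228 = (s - 0.9)(s^2 - 0.8*s + 6.92). Poles: 0.4 + 2.6j, 0.4 - 2.6j, 0.9. RHP poles (Re>0): 3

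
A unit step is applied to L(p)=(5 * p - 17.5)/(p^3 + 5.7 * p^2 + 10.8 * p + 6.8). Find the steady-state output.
FVT: lim_{t→∞} y(t) = lim_{p→0} p*Y(p) where Y(p) = L(p)/p.
= lim_{p→0} L(p) = L(0) = num(0)/den(0) = -17.5/6.8 = -2.574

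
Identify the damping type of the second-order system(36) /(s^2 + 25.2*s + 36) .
Standard form: ωn²/(s²+2ζωn·s+ωn²) gives ωn=6, ζ=2.1.
Overdamped (ζ = 2.1 > 1)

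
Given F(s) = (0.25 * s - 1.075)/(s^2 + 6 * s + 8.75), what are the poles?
Set denominator = 0: s^2 + 6*s + 8.75 = (s + 2.5)(s + 3.5) = 0 → Poles: -2.5, -3.5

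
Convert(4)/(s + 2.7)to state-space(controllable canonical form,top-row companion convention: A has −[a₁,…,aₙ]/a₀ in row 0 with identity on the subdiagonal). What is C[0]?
Reachable canonical form: C = numerator coefficients (right-aligned, zero-padded to length n).
num = 4, C = [[4]].
C[0] = 4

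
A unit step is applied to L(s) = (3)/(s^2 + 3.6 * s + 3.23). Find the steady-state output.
FVT: lim_{t→∞} y(t) = lim_{s→0} s*Y(s) where Y(s) = L(s)/s.
= lim_{s→0} L(s) = L(0) = num(0)/den(0) = 3/3.23 = 0.9288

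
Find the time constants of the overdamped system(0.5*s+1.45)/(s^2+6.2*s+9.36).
Overdamped: real poles at -3.6, -2.6. τ = -1/pole → τ₁ = 0.2778, τ₂ = 0.3846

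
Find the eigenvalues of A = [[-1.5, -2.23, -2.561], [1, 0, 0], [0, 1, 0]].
Eigenvalues solve det(λI - A) = 0.
Characteristic polynomial: λ^3 + 1.5*λ^2 + 2.23*λ + 2.561 = 0.
Factor: (λ + 1.3)(λ^2 + 0.2*λ + 1.97) = 0.
Roots: -0.1 + 1.4j, -0.1 - 1.4j, -1.3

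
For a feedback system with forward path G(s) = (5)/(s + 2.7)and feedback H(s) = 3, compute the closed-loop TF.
Closed-loop T = G/(1+GH).
Numerator: G_num * H_den = 5.
Denominator: G_den * H_den + G_num * H_num = (s + 2.7) + (15) = s + 17.7.
T(s) = (5)/(s + 17.7)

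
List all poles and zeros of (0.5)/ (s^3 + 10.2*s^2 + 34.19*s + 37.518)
Set denominator = 0: s^3 + 10.2*s^2 + 34.19*s + 37.518 = (s + 3.9)(s + 2.6)(s + 3.7) = 0 → Poles: -2.6, -3.7, -3.9
Numerator is a nonzero constant (0.5) → Zeros: none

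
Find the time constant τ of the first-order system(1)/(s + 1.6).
First-order system: τ = -1/pole. Pole = -1.6. τ = -1/(-1.6) = 0.625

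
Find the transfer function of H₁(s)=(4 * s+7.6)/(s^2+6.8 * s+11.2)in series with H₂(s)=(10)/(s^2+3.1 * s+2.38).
Series: H = H₁ · H₂ = (n₁·n₂)/(d₁·d₂).
Num: n₁·n₂ = 40*s + 76. Den: d₁·d₂ = s^4 + 9.9*s^3 + 34.66*s^2 + 50.904*s + 26.656.
H(s) = (40*s + 76)/(s^4 + 9.9*s^3 + 34.66*s^2 + 50.904*s + 26.656)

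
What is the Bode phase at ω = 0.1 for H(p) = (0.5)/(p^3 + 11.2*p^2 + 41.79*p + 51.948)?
Substitute p = j*0.1: H(j0.1) = 0.00958355 - 0.000772437j.
∠H(j0.1) = atan2(Im, Re) = atan2(-0.000772437, 0.00958355) = -4.61°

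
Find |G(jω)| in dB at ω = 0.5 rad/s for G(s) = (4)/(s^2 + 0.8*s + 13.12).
Substitute s = j*0.5: G(j0.5) = 0.3105 - 0.00965036j.
|G(j0.5)| = sqrt(Re² + Im²) = 0.3107.
20*log₁₀(0.3107) = -10.15 dB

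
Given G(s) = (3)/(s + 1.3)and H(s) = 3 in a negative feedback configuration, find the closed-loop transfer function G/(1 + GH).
Closed-loop T = G/(1+GH).
Numerator: G_num * H_den = 3.
Denominator: G_den * H_den + G_num * H_num = (s + 1.3) + (9) = s + 10.3.
T(s) = (3)/(s + 10.3)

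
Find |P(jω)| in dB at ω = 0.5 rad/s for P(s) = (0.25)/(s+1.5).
Substitute s = j*0.5: P(j0.5) = 0.15 - 0.05j.
|P(j0.5)| = sqrt(Re² + Im²) = 0.1581.
20*log₁₀(0.1581) = -16.02 dB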